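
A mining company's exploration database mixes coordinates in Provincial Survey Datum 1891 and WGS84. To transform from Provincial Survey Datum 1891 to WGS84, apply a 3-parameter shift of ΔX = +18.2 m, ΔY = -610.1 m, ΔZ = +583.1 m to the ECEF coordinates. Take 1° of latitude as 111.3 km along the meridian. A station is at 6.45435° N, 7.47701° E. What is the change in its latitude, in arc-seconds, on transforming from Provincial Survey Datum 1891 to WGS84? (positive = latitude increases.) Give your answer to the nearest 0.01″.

Δφ = 18.96″

sin φ = 0.112412, cos φ = 0.993662, sin λ = 0.130128, cos λ = 0.991497.
North component: ΔN = −sin φ cos λ·ΔX − sin φ sin λ·ΔY + cos φ·ΔZ = −(0.112412)(0.991497)(18.2) − (0.112412)(0.130128)(-610.1) + (0.993662)(583.1) = 586.30 m.
1° of latitude spans 111300 m, so Δφ = 586.30 / 111300 × 3600 = 18.964″.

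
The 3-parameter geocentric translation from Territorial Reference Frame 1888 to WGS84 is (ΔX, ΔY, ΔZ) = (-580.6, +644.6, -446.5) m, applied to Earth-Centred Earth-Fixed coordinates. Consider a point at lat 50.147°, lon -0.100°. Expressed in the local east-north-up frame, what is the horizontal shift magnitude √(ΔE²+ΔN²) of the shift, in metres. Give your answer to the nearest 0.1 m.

663.3 m

The local east axis at (φ, λ) is (−sin λ, cos λ, 0), so ΔE = −sin(-0.100°)·(-580.6) + cos(-0.100°)·644.6 = 643.59 m.
The local north axis is (−sin φ cos λ, −sin φ sin λ, cos φ), giving ΔN = 445.721 + 0.864 − 286.126 = 160.46 m.
Horizontal magnitude = √(ΔE² + ΔN²) = √(643.59² + 160.46²) = 663.29 m.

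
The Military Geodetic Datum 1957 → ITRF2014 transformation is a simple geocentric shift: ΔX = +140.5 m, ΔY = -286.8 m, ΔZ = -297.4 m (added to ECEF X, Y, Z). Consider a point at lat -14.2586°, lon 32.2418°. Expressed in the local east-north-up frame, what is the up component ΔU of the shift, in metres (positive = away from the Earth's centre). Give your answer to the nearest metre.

ΔU = 40 m

At φ = -14.2586°, λ = 32.2418°: sin φ = -0.246299, cos φ = 0.969194, sin λ = 0.533493, cos λ = 0.845804.
ΔU = cos φ cos λ·ΔX + cos φ sin λ·ΔY + sin φ·ΔZ = (0.969194)(0.845804)(140.5) + (0.969194)(0.533493)(-286.8) + (-0.246299)(-297.4) = 40.13 m.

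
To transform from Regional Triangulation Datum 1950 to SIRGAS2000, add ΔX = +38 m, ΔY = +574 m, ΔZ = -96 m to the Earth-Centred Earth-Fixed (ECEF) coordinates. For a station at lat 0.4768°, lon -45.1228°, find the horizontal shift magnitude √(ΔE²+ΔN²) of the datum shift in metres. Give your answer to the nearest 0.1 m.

441.8 m

At φ = 0.4768°, λ = -45.1228°: sin φ = 0.008322, cos φ = 0.999965, sin λ = -0.708621, cos λ = 0.705590.
ΔE = −sin λ·ΔX + cos λ·ΔY = −(-0.708621)·(38) + (0.705590)·(574) = 431.94 m.
ΔN = −sin φ cos λ·ΔX − sin φ sin λ·ΔY + cos φ·ΔZ = −(0.008322)(0.705590)(38) − (0.008322)(-0.708621)(574) + (0.999965)(-96) = -92.83 m.
Horizontal magnitude = √(ΔE² + ΔN²) = √(431.94² + (-92.83)²) = 441.80 m.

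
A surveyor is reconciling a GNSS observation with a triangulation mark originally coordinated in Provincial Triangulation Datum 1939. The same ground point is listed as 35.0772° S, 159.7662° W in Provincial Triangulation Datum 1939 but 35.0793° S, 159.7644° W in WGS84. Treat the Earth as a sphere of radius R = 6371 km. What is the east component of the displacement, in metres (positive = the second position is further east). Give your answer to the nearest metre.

ΔE = 164 m

Δφ = -35.0793° − -35.0772° = -0.0021°; Δλ = -159.7644° − -159.7662° = +0.0018°.
1° along a meridian = πR/180 = 111195 m.
ΔN = Δφ × 111195 = -233.5 m; ΔE = Δλ × 111195 × cos(-35.0772°) = +0.0018 × 111195 × 0.818378 = 163.8 m.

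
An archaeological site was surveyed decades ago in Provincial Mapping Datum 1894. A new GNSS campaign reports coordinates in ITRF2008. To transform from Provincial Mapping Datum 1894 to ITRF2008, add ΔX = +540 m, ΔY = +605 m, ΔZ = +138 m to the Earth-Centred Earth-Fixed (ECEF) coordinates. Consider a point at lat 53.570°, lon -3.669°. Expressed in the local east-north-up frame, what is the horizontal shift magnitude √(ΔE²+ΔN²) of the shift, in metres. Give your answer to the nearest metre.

714 m

The local east axis at (φ, λ) is (−sin λ, cos λ, 0), so ΔE = −sin(-3.669°)·540 + cos(-3.669°)·605 = 638.32 m.
The local north axis is (−sin φ cos λ, −sin φ sin λ, cos φ), giving ΔN = -433.584 + 31.150 + 81.950 = -320.48 m.
Horizontal magnitude = √(ΔE² + ΔN²) = √(638.32² + (-320.48)²) = 714.25 m.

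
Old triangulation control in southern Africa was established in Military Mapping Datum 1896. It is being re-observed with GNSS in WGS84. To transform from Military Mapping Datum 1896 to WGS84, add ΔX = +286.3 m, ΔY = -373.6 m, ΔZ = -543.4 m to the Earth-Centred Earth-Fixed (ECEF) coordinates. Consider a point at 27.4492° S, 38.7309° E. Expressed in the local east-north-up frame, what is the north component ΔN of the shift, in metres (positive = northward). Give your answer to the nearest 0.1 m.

The local north axis is (−sin φ cos λ, −sin φ sin λ, cos φ), giving ΔN = 102.952 − 107.749 − 482.224 = -487.02 m.

ΔN = -487.0 m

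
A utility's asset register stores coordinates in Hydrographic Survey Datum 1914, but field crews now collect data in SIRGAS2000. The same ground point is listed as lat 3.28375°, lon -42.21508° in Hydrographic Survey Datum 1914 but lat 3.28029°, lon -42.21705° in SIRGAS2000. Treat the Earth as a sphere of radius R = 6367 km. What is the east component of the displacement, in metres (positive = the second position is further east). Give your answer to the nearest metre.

Δφ = 3.28029° − 3.28375° = -0.00346°; Δλ = -42.21705° − -42.21508° = -0.00197°.
1° along a meridian = πR/180 = 111125 m.
ΔN = Δφ × 111125 = -384.5 m; ΔE = Δλ × 111125 × cos(3.28375°) = -0.00197 × 111125 × 0.998358 = -218.6 m.

ΔE = -219 m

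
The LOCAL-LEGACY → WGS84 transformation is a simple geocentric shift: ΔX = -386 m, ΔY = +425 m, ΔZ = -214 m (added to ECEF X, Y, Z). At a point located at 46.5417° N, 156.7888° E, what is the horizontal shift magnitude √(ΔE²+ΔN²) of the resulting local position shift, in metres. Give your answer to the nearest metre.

578 m

At φ = 46.5417°, λ = 156.7888°: sin φ = 0.725875, cos φ = 0.687826, sin λ = 0.394122, cos λ = -0.919058.
ΔE = −sin λ·ΔX + cos λ·ΔY = −(0.394122)·(-386) + (-0.919058)·(425) = -238.47 m.
ΔN = −sin φ cos λ·ΔX − sin φ sin λ·ΔY + cos φ·ΔZ = −(0.725875)(-0.919058)(-386) − (0.725875)(0.394122)(425) + (0.687826)(-214) = -526.29 m.
Horizontal magnitude = √(ΔE² + ΔN²) = √((-238.47)² + (-526.29)²) = 577.80 m.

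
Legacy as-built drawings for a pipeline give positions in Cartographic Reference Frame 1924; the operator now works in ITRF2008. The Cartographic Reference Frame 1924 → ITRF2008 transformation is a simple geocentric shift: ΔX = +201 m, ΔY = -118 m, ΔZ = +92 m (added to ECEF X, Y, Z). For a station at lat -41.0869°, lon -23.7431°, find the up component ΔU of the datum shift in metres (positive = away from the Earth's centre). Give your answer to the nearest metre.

ΔU = 114 m

At φ = -41.0869°, λ = -23.7431°: sin φ = -0.657203, cos φ = 0.753714, sin λ = -0.402636, cos λ = 0.915360.
ΔU = cos φ cos λ·ΔX + cos φ sin λ·ΔY + sin φ·ΔZ = (0.753714)(0.915360)(201) + (0.753714)(-0.402636)(-118) + (-0.657203)(92) = 114.02 m.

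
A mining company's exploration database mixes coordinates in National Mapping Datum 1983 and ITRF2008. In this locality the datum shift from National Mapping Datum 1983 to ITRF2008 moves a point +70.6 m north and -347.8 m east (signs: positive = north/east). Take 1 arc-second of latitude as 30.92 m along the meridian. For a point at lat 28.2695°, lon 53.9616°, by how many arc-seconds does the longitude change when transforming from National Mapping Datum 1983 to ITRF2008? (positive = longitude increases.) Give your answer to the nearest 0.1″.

Δλ = -12.8″

At latitude 28.2695°, cos φ = 0.880730.
1″ of longitude at this latitude = 30.92 × cos φ = 27.2322 m, so Δλ = -347.8 / 27.2322 = -12.772″.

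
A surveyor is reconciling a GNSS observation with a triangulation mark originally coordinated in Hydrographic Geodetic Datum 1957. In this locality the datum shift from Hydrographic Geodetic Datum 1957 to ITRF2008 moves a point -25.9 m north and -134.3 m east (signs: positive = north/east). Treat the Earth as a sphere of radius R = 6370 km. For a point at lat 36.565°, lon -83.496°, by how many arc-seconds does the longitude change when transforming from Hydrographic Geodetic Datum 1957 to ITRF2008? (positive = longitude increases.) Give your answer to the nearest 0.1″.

Δλ = -5.4″

At latitude 36.565°, cos φ = 0.803182.
One radian of longitude at latitude φ spans R cos φ, so Δλ = ΔE / (R cos φ) = -134.3 / (6370000 × 0.803182) = -2.6250e-05 rad = -5.414″.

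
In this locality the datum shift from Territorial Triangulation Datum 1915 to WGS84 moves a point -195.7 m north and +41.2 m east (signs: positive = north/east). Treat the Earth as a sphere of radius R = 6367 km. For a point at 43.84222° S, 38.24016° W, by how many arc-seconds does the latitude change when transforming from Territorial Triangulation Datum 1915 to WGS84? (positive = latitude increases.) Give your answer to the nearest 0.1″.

On a sphere of radius R, 1 rad of latitude = R, so Δφ = ΔN / R = -195.7 / 6367000 = -3.0737e-05 rad = -6.340″.

Δφ = -6.3″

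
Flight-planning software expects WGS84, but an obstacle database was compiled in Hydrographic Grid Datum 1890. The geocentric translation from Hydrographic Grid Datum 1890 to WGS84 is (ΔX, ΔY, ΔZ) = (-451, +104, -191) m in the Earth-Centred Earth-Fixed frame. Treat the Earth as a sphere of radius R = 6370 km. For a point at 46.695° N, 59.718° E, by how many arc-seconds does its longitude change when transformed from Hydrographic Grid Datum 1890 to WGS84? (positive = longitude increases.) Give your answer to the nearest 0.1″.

Δλ = 20.9″

sin φ = 0.727713, cos φ = 0.685882, sin λ = 0.863554, cos λ = 0.504256.
East component: ΔE = −sin λ·ΔX + cos λ·ΔY = −(0.863554)(-451) + (0.504256)(104) = 441.91 m.
1° of latitude spans πR/180 = 111177 m; at latitude φ, 1° of longitude spans that × cos φ = 76254.6 m, so Δλ = 441.91 / 76254.6 × 3600 = 20.862″.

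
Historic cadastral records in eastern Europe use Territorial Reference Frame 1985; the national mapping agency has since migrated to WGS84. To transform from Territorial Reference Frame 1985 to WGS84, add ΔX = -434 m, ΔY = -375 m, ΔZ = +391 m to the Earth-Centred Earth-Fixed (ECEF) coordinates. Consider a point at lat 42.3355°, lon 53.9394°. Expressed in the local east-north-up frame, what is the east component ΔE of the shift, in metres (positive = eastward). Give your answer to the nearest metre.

At φ = 42.3355°, λ = 53.9394°: sin φ = 0.673471, cos φ = 0.739214, sin λ = 0.808395, cos λ = 0.588641.
ΔE = −sin λ·ΔX + cos λ·ΔY = −(0.808395)·(-434) + (0.588641)·(-375) = 130.10 m.

ΔE = 130 m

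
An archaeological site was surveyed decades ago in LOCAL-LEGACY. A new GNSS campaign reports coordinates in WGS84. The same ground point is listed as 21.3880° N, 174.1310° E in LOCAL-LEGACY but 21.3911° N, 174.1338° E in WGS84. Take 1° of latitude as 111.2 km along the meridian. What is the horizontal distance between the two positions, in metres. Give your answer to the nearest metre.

450 m

Δφ = 21.3911° − 21.3880° = +0.0031°; Δλ = 174.1338° − 174.1310° = +0.0028°.
ΔN = Δφ × 111200 = 344.7 m; ΔE = Δλ × 111200 × cos(21.3880°) = +0.0028 × 111200 × 0.931132 = 289.9 m.
Distance = √(ΔE² + ΔN²) = √(289.9² + 344.7²) = 450.4 m.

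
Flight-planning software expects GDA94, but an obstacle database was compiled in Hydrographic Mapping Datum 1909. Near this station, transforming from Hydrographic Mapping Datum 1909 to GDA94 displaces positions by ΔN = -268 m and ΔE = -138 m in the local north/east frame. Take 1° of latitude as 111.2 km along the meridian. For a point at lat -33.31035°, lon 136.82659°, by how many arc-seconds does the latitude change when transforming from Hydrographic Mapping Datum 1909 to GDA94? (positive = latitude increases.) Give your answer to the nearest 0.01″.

Δφ = -8.68″

1° of latitude = 111.2 km, so Δφ = -268.0 / 111200 = -0.0024101° = -8.676″.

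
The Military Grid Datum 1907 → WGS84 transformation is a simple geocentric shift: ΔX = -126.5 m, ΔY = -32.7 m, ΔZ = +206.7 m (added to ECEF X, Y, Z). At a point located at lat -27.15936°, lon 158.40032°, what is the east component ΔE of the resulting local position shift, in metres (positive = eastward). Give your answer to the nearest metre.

At φ = -27.15936°, λ = 158.40032°: sin φ = -0.456467, cos φ = 0.889740, sin λ = 0.368119, cos λ = -0.929779.
ΔE = −sin λ·ΔX + cos λ·ΔY = −(0.368119)·(-126.5) + (-0.929779)·(-32.7) = 76.97 m.

ΔE = 77 m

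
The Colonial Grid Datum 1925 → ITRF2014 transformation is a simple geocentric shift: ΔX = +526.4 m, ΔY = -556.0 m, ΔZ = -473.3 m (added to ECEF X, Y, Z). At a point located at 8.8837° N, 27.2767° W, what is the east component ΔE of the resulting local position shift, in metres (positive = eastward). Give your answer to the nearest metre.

ΔE = -253 m

The local east axis at (φ, λ) is (−sin λ, cos λ, 0), so ΔE = −sin(-27.2767°)·526.4 + cos(-27.2767°)·(-556.0) = -252.93 m.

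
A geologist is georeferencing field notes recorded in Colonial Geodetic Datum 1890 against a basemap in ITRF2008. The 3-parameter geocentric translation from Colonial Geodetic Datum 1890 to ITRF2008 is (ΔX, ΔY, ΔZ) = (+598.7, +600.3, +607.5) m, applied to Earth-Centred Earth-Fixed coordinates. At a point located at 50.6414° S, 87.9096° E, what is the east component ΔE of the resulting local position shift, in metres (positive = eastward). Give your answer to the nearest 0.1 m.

ΔE = -576.4 m

The local east axis at (φ, λ) is (−sin λ, cos λ, 0), so ΔE = −sin(87.9096°)·598.7 + cos(87.9096°)·600.3 = -576.40 m.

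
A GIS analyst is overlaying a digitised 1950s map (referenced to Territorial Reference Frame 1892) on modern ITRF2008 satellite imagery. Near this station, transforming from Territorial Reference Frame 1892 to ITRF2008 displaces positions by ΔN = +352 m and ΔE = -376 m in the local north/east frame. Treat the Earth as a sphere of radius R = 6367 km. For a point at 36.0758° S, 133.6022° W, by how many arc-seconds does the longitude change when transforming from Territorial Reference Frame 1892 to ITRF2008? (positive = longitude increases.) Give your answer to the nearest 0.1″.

At latitude -36.0758°, cos φ = 0.808239.
One radian of longitude at latitude φ spans R cos φ, so Δλ = ΔE / (R cos φ) = -376.0 / (6367000 × 0.808239) = -7.3066e-05 rad = -15.071″.

Δλ = -15.1″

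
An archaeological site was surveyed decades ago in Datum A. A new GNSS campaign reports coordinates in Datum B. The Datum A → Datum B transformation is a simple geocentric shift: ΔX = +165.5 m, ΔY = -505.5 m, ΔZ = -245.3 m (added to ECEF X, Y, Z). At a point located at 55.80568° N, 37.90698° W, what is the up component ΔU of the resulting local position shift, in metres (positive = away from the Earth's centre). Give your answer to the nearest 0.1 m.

The local up (radial) axis is (cos φ cos λ, cos φ sin λ, sin φ), giving ΔU = 73.387 + 174.541 − 202.897 = 45.03 m.

ΔU = 45.0 m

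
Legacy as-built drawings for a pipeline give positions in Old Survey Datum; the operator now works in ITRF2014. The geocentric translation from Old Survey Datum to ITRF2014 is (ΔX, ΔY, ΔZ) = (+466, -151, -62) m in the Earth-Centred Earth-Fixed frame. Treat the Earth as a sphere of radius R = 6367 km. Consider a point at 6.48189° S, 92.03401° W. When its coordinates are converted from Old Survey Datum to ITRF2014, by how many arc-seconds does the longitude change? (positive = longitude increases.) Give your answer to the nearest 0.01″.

Δλ = 15.36″

sin φ = -0.112889, cos φ = 0.993608, sin λ = -0.999370, cos λ = -0.035493.
East component: ΔE = −sin λ·ΔX + cos λ·ΔY = −(-0.999370)(466) + (-0.035493)(-151) = 471.07 m.
1° of latitude spans πR/180 = 111125 m; at latitude φ, 1° of longitude spans that × cos φ = 110414.8 m, so Δλ = 471.07 / 110414.8 × 3600 = 15.359″.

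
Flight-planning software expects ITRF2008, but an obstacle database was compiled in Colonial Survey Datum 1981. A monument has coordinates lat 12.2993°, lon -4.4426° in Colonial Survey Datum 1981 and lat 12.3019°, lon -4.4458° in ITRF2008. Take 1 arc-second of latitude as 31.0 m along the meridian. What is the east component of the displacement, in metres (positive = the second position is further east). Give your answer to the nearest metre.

ΔE = -349 m

Δφ = 12.3019° − 12.2993° = +0.0026°; Δλ = -4.4458° − -4.4426° = -0.0032°.
1° of latitude = 3600 × 31.00 = 111600 m.
ΔN = Δφ × 111600 = 290.2 m; ΔE = Δλ × 111600 × cos(12.2993°) = -0.0032 × 111600 × 0.977048 = -348.9 m.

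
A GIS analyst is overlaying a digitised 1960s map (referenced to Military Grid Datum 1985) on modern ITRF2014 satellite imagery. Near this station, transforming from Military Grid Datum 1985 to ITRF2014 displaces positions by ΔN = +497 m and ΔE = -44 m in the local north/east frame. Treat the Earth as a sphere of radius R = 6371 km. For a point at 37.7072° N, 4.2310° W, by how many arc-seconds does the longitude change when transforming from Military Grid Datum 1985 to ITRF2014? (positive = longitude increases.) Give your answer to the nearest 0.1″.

At latitude 37.7072°, cos φ = 0.791147.
One radian of longitude at latitude φ spans R cos φ, so Δλ = ΔE / (R cos φ) = -44.0 / (6371000 × 0.791147) = -8.7295e-06 rad = -1.801″.

Δλ = -1.8″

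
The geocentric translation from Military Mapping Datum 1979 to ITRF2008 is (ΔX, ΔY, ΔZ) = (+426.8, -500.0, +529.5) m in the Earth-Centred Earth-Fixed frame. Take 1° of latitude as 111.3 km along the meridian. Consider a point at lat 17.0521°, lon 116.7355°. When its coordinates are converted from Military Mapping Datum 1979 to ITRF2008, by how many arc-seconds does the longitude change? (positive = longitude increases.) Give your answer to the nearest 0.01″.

Δλ = -5.29″

sin φ = 0.293241, cos φ = 0.956039, sin λ = 0.893093, cos λ = -0.449872.
East component: ΔE = −sin λ·ΔX + cos λ·ΔY = −(0.893093)(426.8) + (-0.449872)(-500.0) = -156.24 m.
1° of latitude spans 111300 m; at latitude φ, 1° of longitude spans that × cos φ = 106407.1 m, so Δλ = -156.24 / 106407.1 × 3600 = -5.286″.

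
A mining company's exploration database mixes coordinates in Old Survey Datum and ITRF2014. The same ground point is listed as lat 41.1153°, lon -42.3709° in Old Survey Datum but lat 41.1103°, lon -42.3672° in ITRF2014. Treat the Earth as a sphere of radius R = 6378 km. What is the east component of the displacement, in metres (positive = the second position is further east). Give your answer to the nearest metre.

ΔE = 310 m

Δφ = 41.1103° − 41.1153° = -0.0050°; Δλ = -42.3672° − -42.3709° = +0.0037°.
1° along a meridian = πR/180 = 111317 m.
ΔN = Δφ × 111317 = -556.6 m; ΔE = Δλ × 111317 × cos(41.1153°) = +0.0037 × 111317 × 0.753388 = 310.3 m.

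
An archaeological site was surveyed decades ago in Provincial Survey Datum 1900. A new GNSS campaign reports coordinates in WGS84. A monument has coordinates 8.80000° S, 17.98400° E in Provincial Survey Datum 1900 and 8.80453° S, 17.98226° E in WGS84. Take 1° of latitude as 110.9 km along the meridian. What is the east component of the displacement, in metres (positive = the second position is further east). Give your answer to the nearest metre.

ΔE = -191 m

Δφ = -8.80453° − -8.80000° = -0.00453°; Δλ = 17.98226° − 17.98400° = -0.00174°.
ΔN = Δφ × 110900 = -502.4 m; ΔE = Δλ × 110900 × cos(-8.80000°) = -0.00174 × 110900 × 0.988228 = -190.7 m.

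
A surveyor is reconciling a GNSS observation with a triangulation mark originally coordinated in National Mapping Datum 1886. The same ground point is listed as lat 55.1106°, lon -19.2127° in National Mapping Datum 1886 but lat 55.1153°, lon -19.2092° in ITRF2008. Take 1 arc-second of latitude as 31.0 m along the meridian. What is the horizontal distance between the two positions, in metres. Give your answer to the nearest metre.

Δφ = 55.1153° − 55.1106° = +0.0047°; Δλ = -19.2092° − -19.2127° = +0.0035°.
1° of latitude = 3600 × 31.00 = 111600 m.
ΔN = Δφ × 111600 = 524.5 m; ΔE = Δλ × 111600 × cos(55.1106°) = +0.0035 × 111600 × 0.571994 = 223.4 m.
Distance = √(ΔE² + ΔN²) = √(223.4² + 524.5²) = 570.1 m.

570 m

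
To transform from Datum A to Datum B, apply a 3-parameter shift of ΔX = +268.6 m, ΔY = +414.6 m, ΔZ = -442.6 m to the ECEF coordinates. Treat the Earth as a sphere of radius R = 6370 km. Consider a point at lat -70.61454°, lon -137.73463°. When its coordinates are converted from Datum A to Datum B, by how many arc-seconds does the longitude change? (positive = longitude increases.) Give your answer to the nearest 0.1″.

Δλ = -12.3″

sin φ = -0.943307, cos φ = 0.331922, sin λ = -0.672565, cos λ = -0.740038.
East component: ΔE = −sin λ·ΔX + cos λ·ΔY = −(-0.672565)(268.6) + (-0.740038)(414.6) = -126.17 m.
1° of latitude spans πR/180 = 111177 m; at latitude φ, 1° of longitude spans that × cos φ = 36902.2 m, so Δλ = -126.17 / 36902.2 × 3600 = -12.308″.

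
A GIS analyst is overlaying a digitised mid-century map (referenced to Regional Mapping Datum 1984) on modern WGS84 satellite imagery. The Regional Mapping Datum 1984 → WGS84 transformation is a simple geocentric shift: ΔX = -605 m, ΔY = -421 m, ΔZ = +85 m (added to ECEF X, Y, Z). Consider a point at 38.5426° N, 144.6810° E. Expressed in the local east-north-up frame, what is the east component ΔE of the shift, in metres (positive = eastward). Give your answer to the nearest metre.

ΔE = 693 m

The local east axis at (φ, λ) is (−sin λ, cos λ, 0), so ΔE = −sin(144.6810°)·(-605) + cos(144.6810°)·(-421) = 693.28 m.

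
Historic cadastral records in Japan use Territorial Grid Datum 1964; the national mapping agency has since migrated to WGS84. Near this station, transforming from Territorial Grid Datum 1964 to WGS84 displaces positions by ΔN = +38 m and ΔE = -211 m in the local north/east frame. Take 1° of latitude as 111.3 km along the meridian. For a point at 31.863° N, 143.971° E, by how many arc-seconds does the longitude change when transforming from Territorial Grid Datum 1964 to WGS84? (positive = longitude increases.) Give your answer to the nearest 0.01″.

Δλ = -8.04″

At latitude 31.863°, cos φ = 0.849313.
1° of longitude at this latitude = 111.3 × cos φ = 94.53 km, so Δλ = -211.0 / 94528.5 = -0.0022321° = -8.036″.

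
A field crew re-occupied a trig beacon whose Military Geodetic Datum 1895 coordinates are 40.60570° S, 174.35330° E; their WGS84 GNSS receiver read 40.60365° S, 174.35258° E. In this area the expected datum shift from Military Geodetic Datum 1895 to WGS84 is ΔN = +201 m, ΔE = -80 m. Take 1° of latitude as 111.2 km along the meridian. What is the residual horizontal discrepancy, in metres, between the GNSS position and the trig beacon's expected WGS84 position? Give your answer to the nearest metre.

33 m

Observed coordinate differences: Δφ = +0.00205°, Δλ = -0.00072°.
Converting to metres (1° lat = 111200 m, cos φ = 0.759207): observed ΔN = 228.0 m, observed ΔE = -60.8 m.
Subtracting the expected shift leaves a residual of 228.0 − (201) = 27.0 m north and -60.8 − (-80) = 19.2 m east.
Residual distance = √(27.0² + 19.2²) = 33.1 m.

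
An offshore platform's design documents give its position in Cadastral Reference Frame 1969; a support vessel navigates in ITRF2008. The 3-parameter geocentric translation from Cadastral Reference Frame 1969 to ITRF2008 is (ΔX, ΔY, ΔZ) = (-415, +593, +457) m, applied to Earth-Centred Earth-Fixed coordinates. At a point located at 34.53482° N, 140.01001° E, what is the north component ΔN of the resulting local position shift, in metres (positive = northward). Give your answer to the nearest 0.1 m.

ΔN = -19.8 m

The local north axis is (−sin φ cos λ, −sin φ sin λ, cos φ), giving ΔN = -180.251 − 216.045 + 376.468 = -19.83 m.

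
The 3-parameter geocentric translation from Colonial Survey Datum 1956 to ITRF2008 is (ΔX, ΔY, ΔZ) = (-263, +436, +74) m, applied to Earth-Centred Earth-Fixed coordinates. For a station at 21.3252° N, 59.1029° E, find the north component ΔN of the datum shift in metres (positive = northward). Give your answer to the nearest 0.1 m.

The local north axis is (−sin φ cos λ, −sin φ sin λ, cos φ), giving ΔN = 49.112 − 136.056 + 68.933 = -18.01 m.

ΔN = -18.0 m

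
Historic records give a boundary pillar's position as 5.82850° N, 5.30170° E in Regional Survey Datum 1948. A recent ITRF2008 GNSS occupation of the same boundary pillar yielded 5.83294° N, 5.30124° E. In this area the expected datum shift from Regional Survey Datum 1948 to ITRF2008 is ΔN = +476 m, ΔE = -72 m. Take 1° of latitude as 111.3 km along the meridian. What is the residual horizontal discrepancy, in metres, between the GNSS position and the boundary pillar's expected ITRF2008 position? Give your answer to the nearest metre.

Observed coordinate differences: Δφ = +0.00444°, Δλ = -0.00046°.
Converting to metres (1° lat = 111300 m, cos φ = 0.994830): observed ΔN = 494.2 m, observed ΔE = -50.9 m.
Subtracting the expected shift leaves a residual of 494.2 − (476) = 18.2 m north and -50.9 − (-72) = 21.1 m east.
Residual distance = √(18.2² + 21.1²) = 27.8 m.

28 m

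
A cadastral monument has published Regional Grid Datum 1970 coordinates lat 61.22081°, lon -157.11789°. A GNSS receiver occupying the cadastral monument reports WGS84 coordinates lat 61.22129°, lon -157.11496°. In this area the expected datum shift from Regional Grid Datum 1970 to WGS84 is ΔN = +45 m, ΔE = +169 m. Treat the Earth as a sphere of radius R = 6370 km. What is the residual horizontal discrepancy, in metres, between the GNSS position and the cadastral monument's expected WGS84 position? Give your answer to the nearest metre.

Observed coordinate differences: Δφ = +0.00048°, Δλ = +0.00293°.
Converting to metres (1° lat = 111177 m, cos φ = 0.481435): observed ΔN = 53.4 m, observed ΔE = 156.8 m.
Subtracting the expected shift leaves a residual of 53.4 − (45) = 8.4 m north and 156.8 − (169) = -12.2 m east.
Residual distance = √(8.4² + (-12.2)²) = 14.8 m.

15 m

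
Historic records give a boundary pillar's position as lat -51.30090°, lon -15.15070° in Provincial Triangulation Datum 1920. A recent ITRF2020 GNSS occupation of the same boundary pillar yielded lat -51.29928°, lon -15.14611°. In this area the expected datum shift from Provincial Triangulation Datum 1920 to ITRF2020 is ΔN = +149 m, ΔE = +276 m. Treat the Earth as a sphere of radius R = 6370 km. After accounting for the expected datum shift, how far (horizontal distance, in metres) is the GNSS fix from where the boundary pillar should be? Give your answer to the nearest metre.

53 m

Observed coordinate differences: Δφ = +0.00162°, Δλ = +0.00459°.
Converting to metres (1° lat = 111177 m, cos φ = 0.625230): observed ΔN = 180.1 m, observed ΔE = 319.1 m.
Subtracting the expected shift leaves a residual of 180.1 − (149) = 31.1 m north and 319.1 − (276) = 43.1 m east.
Residual distance = √(31.1² + 43.1²) = 53.1 m.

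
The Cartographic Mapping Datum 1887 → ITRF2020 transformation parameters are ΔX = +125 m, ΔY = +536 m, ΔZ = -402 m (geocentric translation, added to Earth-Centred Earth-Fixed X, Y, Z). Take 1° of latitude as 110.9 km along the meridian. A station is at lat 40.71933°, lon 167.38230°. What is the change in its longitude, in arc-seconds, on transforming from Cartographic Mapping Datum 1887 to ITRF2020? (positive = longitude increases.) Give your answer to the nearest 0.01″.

Δλ = -23.57″

sin φ = 0.652354, cos φ = 0.757914, sin λ = 0.218445, cos λ = -0.975849.
East component: ΔE = −sin λ·ΔX + cos λ·ΔY = −(0.218445)(125) + (-0.975849)(536) = -550.36 m.
1° of latitude spans 110900 m; at latitude φ, 1° of longitude spans that × cos φ = 84052.7 m, so Δλ = -550.36 / 84052.7 × 3600 = -23.572″.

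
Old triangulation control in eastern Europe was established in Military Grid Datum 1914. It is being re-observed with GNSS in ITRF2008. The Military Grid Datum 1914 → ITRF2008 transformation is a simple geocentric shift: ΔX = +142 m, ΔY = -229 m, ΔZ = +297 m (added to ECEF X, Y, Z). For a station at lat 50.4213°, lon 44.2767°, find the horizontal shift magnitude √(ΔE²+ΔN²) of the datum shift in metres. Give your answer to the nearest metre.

At φ = 50.4213°, λ = 44.2767°: sin φ = 0.770750, cos φ = 0.637138, sin λ = 0.698124, cos λ = 0.715977.
ΔE = −sin λ·ΔX + cos λ·ΔY = −(0.698124)·(142) + (0.715977)·(-229) = -263.09 m.
ΔN = −sin φ cos λ·ΔX − sin φ sin λ·ΔY + cos φ·ΔZ = −(0.770750)(0.715977)(142) − (0.770750)(0.698124)(-229) + (0.637138)(297) = 234.09 m.
Horizontal magnitude = √(ΔE² + ΔN²) = √((-263.09)² + 234.09²) = 352.16 m.

352 m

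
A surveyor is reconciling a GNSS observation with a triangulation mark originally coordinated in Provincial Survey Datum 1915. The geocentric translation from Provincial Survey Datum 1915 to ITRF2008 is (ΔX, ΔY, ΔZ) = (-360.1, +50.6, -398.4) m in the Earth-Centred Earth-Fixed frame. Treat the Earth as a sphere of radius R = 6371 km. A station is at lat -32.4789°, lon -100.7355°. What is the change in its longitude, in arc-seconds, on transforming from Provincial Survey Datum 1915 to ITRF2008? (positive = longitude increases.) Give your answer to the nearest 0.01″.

Δλ = -13.94″

sin φ = -0.536989, cos φ = 0.843589, sin λ = -0.982498, cos λ = -0.186275.
East component: ΔE = −sin λ·ΔX + cos λ·ΔY = −(-0.982498)(-360.1) + (-0.186275)(50.6) = -363.22 m.
1° of latitude spans πR/180 = 111195 m; at latitude φ, 1° of longitude spans that × cos φ = 93802.8 m, so Δλ = -363.22 / 93802.8 × 3600 = -13.940″.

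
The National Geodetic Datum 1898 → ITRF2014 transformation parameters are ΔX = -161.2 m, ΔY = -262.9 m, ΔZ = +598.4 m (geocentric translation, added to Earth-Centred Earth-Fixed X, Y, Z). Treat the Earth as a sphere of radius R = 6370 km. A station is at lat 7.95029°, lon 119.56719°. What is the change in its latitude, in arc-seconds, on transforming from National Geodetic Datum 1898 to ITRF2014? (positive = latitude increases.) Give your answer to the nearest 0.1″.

sin φ = 0.138314, cos φ = 0.990388, sin λ = 0.869778, cos λ = -0.493444.
North component: ΔN = −sin φ cos λ·ΔX − sin φ sin λ·ΔY + cos φ·ΔZ = −(0.138314)(-0.493444)(-161.2) − (0.138314)(0.869778)(-262.9) + (0.990388)(598.4) = 613.27 m.
1° of latitude spans πR/180 = 111177 m, so Δφ = 613.27 / 111177 × 3600 = 19.858″.

Δφ = 19.9″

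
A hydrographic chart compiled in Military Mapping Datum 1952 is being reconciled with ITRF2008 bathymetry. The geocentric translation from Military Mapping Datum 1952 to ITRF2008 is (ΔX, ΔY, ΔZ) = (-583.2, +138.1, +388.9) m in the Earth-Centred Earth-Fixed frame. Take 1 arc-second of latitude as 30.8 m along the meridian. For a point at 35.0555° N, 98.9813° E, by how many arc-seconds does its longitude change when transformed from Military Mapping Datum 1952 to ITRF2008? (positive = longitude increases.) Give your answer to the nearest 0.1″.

sin φ = 0.574370, cos φ = 0.818596, sin λ = 0.987739, cos λ = -0.156112.
East component: ΔE = −sin λ·ΔX + cos λ·ΔY = −(0.987739)(-583.2) + (-0.156112)(138.1) = 554.49 m.
1° of latitude spans 3600 × 30.80 = 110880 m; at latitude φ, 1° of longitude spans that × cos φ = 90765.9 m, so Δλ = 554.49 / 90765.9 × 3600 = 21.992″.

Δλ = 22.0″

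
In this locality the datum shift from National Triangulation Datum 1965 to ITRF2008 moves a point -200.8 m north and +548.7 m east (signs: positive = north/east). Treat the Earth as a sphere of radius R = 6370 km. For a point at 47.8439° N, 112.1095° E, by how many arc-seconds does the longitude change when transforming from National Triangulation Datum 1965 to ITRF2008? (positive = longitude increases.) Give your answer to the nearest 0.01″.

At latitude 47.8439°, cos φ = 0.671153.
One radian of longitude at latitude φ spans R cos φ, so Δλ = ΔE / (R cos φ) = 548.7 / (6370000 × 0.671153) = 1.2834e-04 rad = 26.473″.

Δλ = 26.47″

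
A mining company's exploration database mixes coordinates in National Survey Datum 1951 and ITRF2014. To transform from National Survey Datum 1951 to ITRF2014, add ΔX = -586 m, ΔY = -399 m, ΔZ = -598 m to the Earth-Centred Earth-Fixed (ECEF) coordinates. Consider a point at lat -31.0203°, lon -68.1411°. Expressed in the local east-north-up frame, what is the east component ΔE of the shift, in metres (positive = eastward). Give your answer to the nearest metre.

The local east axis at (φ, λ) is (−sin λ, cos λ, 0), so ΔE = −sin(-68.1411°)·(-586) + cos(-68.1411°)·(-399) = -692.43 m.

ΔE = -692 m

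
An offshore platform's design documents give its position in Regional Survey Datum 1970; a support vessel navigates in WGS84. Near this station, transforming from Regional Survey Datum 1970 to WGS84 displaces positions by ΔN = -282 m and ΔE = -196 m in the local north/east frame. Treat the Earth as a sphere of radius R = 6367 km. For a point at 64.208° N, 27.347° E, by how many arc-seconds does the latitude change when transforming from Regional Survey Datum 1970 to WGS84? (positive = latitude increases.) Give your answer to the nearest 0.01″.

Δφ = -9.14″

On a sphere of radius R, 1 rad of latitude = R, so Δφ = ΔN / R = -282.0 / 6367000 = -4.4291e-05 rad = -9.136″.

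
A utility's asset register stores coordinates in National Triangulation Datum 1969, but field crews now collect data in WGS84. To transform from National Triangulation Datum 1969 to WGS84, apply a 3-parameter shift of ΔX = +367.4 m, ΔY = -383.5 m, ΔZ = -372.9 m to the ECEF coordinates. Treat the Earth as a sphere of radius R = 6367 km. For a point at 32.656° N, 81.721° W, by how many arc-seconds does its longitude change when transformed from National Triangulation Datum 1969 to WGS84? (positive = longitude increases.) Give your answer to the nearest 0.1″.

Δλ = 11.9″

sin φ = 0.539594, cos φ = 0.841925, sin λ = -0.989579, cos λ = 0.143994.
East component: ΔE = −sin λ·ΔX + cos λ·ΔY = −(-0.989579)(367.4) + (0.143994)(-383.5) = 308.35 m.
1° of latitude spans πR/180 = 111125 m; at latitude φ, 1° of longitude spans that × cos φ = 93559.1 m, so Δλ = 308.35 / 93559.1 × 3600 = 11.865″.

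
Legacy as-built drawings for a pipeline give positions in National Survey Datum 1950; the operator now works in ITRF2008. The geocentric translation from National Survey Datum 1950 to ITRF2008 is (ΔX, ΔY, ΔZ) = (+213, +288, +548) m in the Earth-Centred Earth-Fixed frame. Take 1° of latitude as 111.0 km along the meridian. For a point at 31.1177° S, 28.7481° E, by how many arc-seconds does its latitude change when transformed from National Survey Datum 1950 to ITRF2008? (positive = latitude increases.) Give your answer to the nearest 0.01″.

Δφ = 20.67″

sin φ = -0.516798, cos φ = 0.856107, sin λ = 0.480960, cos λ = 0.876743.
North component: ΔN = −sin φ cos λ·ΔX − sin φ sin λ·ΔY + cos φ·ΔZ = −(-0.516798)(0.876743)(213) − (-0.516798)(0.480960)(288) + (0.856107)(548) = 637.24 m.
1° of latitude spans 111000 m, so Δφ = 637.24 / 111000 × 3600 = 20.667″.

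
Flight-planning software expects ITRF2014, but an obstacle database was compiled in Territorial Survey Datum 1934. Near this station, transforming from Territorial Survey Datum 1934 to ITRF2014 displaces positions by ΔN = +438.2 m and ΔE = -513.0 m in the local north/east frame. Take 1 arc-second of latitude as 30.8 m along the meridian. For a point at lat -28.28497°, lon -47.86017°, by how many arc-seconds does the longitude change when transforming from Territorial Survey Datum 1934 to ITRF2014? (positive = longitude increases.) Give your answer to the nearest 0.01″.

At latitude -28.28497°, cos φ = 0.880602.
1″ of longitude at this latitude = 30.80 × cos φ = 27.1225 m, so Δλ = -513.0 / 27.1225 = -18.914″.

Δλ = -18.91″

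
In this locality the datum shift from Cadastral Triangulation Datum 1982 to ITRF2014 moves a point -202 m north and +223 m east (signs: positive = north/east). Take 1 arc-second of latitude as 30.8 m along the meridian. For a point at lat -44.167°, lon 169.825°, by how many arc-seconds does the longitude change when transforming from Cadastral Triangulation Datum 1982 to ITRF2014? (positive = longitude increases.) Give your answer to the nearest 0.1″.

At latitude -44.167°, cos φ = 0.717312.
1″ of longitude at this latitude = 30.80 × cos φ = 22.0932 m, so Δλ = 223.0 / 22.0932 = 10.094″.

Δλ = 10.1″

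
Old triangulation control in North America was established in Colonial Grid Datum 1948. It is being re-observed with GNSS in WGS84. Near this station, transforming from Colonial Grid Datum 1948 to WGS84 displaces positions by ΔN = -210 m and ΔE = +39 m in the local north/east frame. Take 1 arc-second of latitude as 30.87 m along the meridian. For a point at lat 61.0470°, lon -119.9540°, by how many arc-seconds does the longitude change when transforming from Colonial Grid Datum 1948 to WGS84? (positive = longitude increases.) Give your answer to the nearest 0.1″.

At latitude 61.0470°, cos φ = 0.484092.
1″ of longitude at this latitude = 30.87 × cos φ = 14.9439 m, so Δλ = 39.0 / 14.9439 = 2.610″.

Δλ = 2.6″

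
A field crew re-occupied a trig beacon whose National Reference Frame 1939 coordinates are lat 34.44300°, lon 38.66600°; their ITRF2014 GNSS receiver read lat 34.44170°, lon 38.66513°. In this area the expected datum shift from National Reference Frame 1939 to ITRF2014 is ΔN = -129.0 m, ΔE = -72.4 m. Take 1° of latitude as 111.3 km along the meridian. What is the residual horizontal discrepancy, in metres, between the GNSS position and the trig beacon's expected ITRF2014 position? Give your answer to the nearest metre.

17 m

Observed coordinate differences: Δφ = -0.00130°, Δλ = -0.00087°.
Converting to metres (1° lat = 111300 m, cos φ = 0.824689): observed ΔN = -144.7 m, observed ΔE = -79.9 m.
Subtracting the expected shift leaves a residual of -144.7 − (-129.0) = -15.7 m north and -79.9 − (-72.4) = -7.5 m east.
Residual distance = √((-15.7)² + (-7.5)²) = 17.4 m.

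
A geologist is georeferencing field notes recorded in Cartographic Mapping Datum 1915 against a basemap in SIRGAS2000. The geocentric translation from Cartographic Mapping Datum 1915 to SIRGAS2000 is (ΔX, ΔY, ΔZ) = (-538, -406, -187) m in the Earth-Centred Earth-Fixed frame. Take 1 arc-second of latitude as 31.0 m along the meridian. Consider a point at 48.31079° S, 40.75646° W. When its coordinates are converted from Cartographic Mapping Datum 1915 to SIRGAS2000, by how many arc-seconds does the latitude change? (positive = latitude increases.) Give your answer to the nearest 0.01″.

Δφ = -7.44″

sin φ = -0.746763, cos φ = 0.665090, sin λ = -0.652845, cos λ = 0.757491.
North component: ΔN = −sin φ cos λ·ΔX − sin φ sin λ·ΔY + cos φ·ΔZ = −(-0.746763)(0.757491)(-538) − (-0.746763)(-0.652845)(-406) + (0.665090)(-187) = -230.77 m.
1° of latitude spans 3600 × 31.00 = 111600 m, so Δφ = -230.77 / 111600 × 3600 = -7.444″.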